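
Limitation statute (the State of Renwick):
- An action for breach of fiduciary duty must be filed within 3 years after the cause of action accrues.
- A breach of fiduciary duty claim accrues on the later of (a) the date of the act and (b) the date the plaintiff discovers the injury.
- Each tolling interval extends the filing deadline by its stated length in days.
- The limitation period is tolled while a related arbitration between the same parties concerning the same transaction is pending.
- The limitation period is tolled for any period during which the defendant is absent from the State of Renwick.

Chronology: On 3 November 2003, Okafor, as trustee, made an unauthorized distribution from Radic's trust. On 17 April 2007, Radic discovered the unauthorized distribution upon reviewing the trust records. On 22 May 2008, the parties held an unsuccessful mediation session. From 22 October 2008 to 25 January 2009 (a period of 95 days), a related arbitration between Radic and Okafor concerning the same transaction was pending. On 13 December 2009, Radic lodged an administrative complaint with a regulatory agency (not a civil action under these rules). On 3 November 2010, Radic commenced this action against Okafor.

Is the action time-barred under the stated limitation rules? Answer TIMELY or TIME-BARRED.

TIME-BARRED

The claim accrued on 17 April 2007 — the later of the 3 November 2003 act and the 17 April 2007 discovery.
Adding the 3 years base period to 17 April 2007 gives a deadline of 17 April 2010, before any tolling.
The period was tolled for 95 days by the pending related arbitration (22 October 2008 to 25 January 2009), pushing the deadline to 21 July 2010.
The other events in the timeline have no effect on the limitation period under the stated rules.
The 3 November 2010 filing falls after the 21 July 2010 deadline; the claim is time-barred.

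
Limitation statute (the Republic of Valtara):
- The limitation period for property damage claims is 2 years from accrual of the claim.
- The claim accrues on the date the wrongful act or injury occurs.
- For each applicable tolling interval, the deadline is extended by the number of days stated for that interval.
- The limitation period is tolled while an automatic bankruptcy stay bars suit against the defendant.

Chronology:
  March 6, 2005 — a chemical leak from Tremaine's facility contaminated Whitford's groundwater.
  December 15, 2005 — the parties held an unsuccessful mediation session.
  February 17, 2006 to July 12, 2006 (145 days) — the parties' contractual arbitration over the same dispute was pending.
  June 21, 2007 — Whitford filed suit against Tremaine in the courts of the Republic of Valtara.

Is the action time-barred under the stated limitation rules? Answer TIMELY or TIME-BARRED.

The claim accrued on March 6, 2005, when the wrongful act occurred.
2 years from March 6, 2005 is March 6, 2007.
No stated provision tolls the period for a pending arbitration, so the interval from February 17, 2006 to July 12, 2006 has no effect on the deadline.
Nothing else in the chronology tolls or restarts the period.
Filing on June 21, 2007 missed the March 6, 2007 deadline — the action is time-barred.

TIME-BARRED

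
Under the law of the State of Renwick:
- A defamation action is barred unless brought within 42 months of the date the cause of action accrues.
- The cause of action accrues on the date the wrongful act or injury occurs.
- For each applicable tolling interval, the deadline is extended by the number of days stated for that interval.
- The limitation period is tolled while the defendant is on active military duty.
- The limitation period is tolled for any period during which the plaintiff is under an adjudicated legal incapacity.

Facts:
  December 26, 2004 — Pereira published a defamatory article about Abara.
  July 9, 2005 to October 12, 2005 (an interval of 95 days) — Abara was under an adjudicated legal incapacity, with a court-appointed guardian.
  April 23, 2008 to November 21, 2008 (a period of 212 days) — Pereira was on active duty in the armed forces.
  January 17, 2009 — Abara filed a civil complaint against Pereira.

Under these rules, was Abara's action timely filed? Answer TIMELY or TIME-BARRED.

The claim accrued on December 26, 2004, when the wrongful act occurred.
Adding the 42 months base period to December 26, 2004 gives a deadline of June 26, 2008, before any tolling.
Because the plaintiff's legal incapacity ran from July 9, 2005 to October 12, 2005, the deadline is extended by 95 days to September 29, 2008.
The period was tolled for 212 days by the defendant's active military service (April 23, 2008 to November 21, 2008), pushing the deadline to April 29, 2009.
Filing on January 17, 2009 beat the April 29, 2009 deadline — the action is timely.

TIMELY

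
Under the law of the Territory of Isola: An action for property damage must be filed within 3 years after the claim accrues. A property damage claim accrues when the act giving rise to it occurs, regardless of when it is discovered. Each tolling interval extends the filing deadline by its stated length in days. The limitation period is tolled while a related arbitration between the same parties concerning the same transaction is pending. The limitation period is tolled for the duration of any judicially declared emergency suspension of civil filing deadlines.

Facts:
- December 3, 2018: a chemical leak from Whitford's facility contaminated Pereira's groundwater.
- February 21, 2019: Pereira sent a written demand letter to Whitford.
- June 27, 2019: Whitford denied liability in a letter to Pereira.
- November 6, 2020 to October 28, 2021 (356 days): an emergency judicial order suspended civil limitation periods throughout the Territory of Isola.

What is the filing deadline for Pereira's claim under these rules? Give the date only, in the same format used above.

The limitation period began to run on December 3, 2018.
3 years from December 3, 2018 is December 3, 2021.
The emergency suspension of filing deadlines from November 6, 2020 to October 28, 2021 tolled the period for 356 days, extending the deadline to November 24, 2022.
The other events in the timeline have no effect on the limitation period under the stated rules.

November 24, 2022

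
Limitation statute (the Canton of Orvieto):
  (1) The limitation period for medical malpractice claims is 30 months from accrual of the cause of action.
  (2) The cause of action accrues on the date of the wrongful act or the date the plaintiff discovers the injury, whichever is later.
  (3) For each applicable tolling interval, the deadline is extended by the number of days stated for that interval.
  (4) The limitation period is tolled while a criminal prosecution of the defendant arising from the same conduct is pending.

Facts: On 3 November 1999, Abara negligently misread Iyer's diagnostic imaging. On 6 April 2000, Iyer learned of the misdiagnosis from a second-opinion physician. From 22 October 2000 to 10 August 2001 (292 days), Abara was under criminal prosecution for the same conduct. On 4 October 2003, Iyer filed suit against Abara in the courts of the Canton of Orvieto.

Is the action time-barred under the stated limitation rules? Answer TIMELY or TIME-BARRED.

TIME-BARRED

Taking the later of the act (3 November 1999) and discovery (6 April 2000), the claim accrued on 6 April 2000.
Adding the 30 months base period to 6 April 2000 gives a deadline of 6 October 2002, before any tolling.
The period was tolled for 292 days by the pending criminal prosecution (22 October 2000 to 10 August 2001), pushing the deadline to 25 July 2003.
Iyer filed on 4 October 2003, after the 25 July 2003 deadline, so the action is time-barred.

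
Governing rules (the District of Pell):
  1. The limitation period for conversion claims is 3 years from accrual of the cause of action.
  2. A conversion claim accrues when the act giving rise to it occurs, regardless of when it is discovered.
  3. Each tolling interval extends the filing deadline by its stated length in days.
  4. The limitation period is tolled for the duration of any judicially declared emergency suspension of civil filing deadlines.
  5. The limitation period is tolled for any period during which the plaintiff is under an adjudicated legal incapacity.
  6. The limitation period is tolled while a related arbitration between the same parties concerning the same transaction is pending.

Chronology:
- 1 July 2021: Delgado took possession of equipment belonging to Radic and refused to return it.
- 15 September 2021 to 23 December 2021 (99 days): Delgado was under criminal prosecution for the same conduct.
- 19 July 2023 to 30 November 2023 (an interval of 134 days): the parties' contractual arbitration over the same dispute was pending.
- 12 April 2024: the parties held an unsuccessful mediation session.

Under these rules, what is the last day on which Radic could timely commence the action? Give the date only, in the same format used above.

The limitation period began to run on 1 July 2021.
Adding the 3 years base period to 1 July 2021 gives a deadline of 1 July 2024, before any tolling.
The pending related arbitration from 19 July 2023 to 30 November 2023 tolled the period for 134 days, extending the deadline to 12 November 2024.
The pending criminal prosecution from 15 September 2021 to 23 December 2021 does not toll the period, because no stated rule makes a criminal prosecution a tolling event.
The other events in the timeline have no effect on the limitation period under the stated rules.

12 November 2024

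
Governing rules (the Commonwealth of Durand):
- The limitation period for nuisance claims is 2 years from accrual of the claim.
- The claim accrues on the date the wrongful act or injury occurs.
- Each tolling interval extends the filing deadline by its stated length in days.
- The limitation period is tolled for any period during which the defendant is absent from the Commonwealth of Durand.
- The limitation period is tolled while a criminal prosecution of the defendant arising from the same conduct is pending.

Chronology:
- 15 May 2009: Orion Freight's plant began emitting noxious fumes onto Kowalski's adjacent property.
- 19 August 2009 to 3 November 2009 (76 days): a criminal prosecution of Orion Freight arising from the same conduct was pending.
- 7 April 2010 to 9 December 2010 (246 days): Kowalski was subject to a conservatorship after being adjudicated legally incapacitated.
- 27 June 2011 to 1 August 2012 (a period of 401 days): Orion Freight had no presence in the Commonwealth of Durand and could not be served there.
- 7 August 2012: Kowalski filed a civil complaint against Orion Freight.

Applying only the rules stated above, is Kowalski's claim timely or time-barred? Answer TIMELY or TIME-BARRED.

TIMELY

The claim accrued on 15 May 2009, when the wrongful act occurred.
The untolled deadline — 2 years after 15 May 2009 — is 15 May 2011.
Because the pending criminal prosecution ran from 19 August 2009 to 3 November 2009, the deadline is extended by 76 days to 30 July 2011.
Because the defendant's absence from the jurisdiction ran from 27 June 2011 to 1 August 2012, the deadline is extended by 401 days to 3 September 2012.
No stated provision tolls the period for the plaintiff's incapacity, so the interval from 7 April 2010 to 9 December 2010 has no effect on the deadline.
Filing on 7 August 2012 beat the 3 September 2012 deadline — the action is timely.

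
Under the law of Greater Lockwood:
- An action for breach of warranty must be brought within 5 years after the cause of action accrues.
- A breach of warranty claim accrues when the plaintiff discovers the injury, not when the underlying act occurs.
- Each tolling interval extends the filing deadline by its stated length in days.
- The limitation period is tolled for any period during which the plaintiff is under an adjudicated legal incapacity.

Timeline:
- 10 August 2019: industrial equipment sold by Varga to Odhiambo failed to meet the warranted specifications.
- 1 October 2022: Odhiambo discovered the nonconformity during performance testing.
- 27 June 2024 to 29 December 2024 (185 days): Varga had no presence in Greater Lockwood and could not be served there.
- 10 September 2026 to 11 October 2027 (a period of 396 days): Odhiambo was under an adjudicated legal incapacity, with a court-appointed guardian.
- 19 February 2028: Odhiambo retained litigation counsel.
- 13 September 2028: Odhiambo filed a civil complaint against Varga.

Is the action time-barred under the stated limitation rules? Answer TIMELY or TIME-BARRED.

TIMELY

Under the discovery rule, the claim accrued on 1 October 2022, when Odhiambo discovered the injury — not on the 10 August 2019 date of the underlying act.
Adding the 5 years base period to 1 October 2022 gives a deadline of 1 October 2027, before any tolling.
The plaintiff's legal incapacity from 10 September 2026 to 11 October 2027 tolled the period for 396 days, extending the deadline to 31 October 2028.
The defendant's absence from the jurisdiction from 27 June 2024 to 29 December 2024 does not toll the period, because no stated rule makes the defendant's absence a tolling event.
Nothing else in the chronology tolls or restarts the period.
Filing on 13 September 2028 beat the 31 October 2028 deadline — the action is timely.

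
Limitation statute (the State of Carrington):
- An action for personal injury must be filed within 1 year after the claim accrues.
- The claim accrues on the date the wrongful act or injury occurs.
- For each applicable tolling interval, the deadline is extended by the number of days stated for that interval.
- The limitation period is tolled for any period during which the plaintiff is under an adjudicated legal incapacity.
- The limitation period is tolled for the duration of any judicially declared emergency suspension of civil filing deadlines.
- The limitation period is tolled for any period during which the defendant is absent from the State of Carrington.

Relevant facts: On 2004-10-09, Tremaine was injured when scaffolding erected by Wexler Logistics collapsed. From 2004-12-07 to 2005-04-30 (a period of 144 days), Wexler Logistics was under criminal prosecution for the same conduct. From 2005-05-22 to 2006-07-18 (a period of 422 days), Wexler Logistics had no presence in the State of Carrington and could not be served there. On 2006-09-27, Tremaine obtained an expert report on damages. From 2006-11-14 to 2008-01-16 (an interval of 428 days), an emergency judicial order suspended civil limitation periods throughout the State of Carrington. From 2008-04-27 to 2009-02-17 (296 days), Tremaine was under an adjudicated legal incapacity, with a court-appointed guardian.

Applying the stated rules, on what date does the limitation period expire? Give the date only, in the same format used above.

2008-02-06

The claim accrued on 2004-10-09, the date of the act.
1 year from 2004-10-09 is 2005-10-09.
Because the defendant's absence from the jurisdiction ran from 2005-05-22 to 2006-07-18, the deadline is extended by 422 days to 2006-12-05.
The emergency suspension of filing deadlines from 2006-11-14 to 2008-01-16 tolled the period for 428 days, extending the deadline to 2008-02-06.
The plaintiff's legal incapacity from 2008-04-27 to 2009-02-17 began after the period had already run on 2008-02-06, so it has no tolling effect.
Although a criminal prosecution ran from 2004-12-07 to 2005-04-30, the stated rules do not make that a tolling event, so it is disregarded.
Nothing else in the chronology tolls or restarts the period.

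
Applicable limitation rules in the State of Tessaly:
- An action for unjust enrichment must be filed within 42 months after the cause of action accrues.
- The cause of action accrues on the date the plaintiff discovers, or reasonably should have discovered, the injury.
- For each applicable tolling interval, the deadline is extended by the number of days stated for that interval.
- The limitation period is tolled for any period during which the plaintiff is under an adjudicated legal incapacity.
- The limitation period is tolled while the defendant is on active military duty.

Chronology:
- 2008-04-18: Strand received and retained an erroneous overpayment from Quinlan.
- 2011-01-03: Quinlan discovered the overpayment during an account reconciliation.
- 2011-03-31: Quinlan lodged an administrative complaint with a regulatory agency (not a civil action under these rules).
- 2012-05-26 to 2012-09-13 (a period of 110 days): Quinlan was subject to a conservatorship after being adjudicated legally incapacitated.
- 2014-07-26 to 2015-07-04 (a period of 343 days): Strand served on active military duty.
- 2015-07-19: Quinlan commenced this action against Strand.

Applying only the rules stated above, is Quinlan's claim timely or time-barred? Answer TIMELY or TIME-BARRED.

Accrual is tied to discovery, so the period began on 2011-01-03 rather than on 2008-04-18 when the act occurred.
42 months from 2011-01-03 is 2014-07-03.
The plaintiff's legal incapacity from 2012-05-26 to 2012-09-13 tolled the period for 110 days, extending the deadline to 2014-10-21.
Because the defendant's active military service ran from 2014-07-26 to 2015-07-04, the deadline is extended by 343 days to 2015-09-29.
Nothing else in the chronology tolls or restarts the period.
Quinlan filed on 2015-07-19, before the 2015-09-29 deadline, so the action is timely.

TIMELY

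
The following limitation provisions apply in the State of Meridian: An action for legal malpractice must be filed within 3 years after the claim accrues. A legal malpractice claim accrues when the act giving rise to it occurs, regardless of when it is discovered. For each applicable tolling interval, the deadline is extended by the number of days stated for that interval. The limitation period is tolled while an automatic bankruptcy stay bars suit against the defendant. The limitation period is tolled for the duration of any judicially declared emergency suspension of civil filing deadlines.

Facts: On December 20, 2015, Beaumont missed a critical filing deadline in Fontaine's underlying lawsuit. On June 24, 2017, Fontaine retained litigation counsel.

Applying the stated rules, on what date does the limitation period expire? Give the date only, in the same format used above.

December 20, 2018

The limitation period began to run on December 20, 2015.
Adding the 3 years base period to December 20, 2015 gives a deadline of December 20, 2018, before any tolling.
The other events in the timeline have no effect on the limitation period under the stated rules.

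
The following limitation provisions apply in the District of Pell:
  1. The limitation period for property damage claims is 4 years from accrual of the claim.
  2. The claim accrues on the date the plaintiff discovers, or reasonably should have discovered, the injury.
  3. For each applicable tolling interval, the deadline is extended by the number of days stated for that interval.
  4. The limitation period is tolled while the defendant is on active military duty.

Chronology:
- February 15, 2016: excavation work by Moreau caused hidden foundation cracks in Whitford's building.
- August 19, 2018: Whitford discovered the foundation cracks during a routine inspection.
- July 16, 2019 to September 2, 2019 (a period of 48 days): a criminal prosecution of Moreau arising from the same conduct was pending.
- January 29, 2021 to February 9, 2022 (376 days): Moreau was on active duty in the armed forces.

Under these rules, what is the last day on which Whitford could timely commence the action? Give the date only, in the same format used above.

The claim did not accrue until Whitford discovered the injury on August 19, 2018; the February 15, 2016 act date does not start the clock under the stated rule.
4 years from August 19, 2018 is August 19, 2022.
The period was tolled for 376 days by the defendant's active military service (January 29, 2021 to February 9, 2022), pushing the deadline to August 30, 2023.
Although a criminal prosecution ran from July 16, 2019 to September 2, 2019, the stated rules do not make that a tolling event, so it is disregarded.

August 30, 2023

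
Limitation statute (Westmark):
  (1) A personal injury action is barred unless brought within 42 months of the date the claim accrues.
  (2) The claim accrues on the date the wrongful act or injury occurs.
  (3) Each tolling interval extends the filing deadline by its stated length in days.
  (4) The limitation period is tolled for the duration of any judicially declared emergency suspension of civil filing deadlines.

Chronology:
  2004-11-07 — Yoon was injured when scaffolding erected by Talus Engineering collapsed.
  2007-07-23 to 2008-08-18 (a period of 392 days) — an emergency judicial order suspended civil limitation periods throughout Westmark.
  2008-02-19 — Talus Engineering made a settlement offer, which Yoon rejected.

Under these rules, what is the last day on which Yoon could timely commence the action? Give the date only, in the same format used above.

The claim accrued on 2004-11-07, when the wrongful act occurred.
The untolled deadline — 42 months after 2004-11-07 — is 2008-05-07.
The period was tolled for 392 days by the emergency suspension of filing deadlines (2007-07-23 to 2008-08-18), pushing the deadline to 2009-06-03.
The other events in the timeline have no effect on the limitation period under the stated rules.

2009-06-03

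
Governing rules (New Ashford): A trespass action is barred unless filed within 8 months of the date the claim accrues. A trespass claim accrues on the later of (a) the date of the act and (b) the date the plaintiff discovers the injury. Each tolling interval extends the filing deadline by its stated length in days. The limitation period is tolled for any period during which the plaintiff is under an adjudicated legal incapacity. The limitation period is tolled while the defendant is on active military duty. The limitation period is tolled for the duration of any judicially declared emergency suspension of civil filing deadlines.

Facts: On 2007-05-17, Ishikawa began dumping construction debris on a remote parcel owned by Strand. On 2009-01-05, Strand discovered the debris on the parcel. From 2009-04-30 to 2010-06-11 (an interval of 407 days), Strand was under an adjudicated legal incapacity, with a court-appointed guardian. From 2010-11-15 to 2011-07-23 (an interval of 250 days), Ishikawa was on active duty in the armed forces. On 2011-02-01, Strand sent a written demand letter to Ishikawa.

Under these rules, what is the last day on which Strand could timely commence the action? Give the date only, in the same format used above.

2010-10-17

Taking the later of the act (2007-05-17) and discovery (2009-01-05), the claim accrued on 2009-01-05.
Adding the 8 months base period to 2009-01-05 gives a deadline of 2009-09-05, before any tolling.
The period was tolled for 407 days by the plaintiff's legal incapacity (2009-04-30 to 2010-06-11), pushing the deadline to 2010-10-17.
The defendant's active military service from 2010-11-15 to 2011-07-23 began after the period had already run on 2010-10-17, so it has no tolling effect.
Nothing else in the chronology tolls or restarts the period.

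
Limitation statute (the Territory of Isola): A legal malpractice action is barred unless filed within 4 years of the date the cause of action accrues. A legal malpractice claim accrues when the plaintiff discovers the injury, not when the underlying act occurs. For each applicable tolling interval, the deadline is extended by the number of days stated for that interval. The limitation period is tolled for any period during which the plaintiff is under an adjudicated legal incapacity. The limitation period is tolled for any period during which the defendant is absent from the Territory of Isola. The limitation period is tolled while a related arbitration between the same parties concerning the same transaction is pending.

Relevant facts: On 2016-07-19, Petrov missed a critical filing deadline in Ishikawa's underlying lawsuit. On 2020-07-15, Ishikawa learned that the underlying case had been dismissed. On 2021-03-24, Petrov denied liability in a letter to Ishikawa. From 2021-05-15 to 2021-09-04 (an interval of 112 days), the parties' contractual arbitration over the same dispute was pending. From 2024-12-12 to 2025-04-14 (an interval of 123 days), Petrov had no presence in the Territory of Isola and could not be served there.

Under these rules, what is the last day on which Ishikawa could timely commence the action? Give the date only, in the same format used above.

2024-11-04

Under the discovery rule, the claim accrued on 2020-07-15, when Ishikawa discovered the injury — not on the 2016-07-19 date of the underlying act.
Adding the 4 years base period to 2020-07-15 gives a deadline of 2024-07-15, before any tolling.
The pending related arbitration from 2021-05-15 to 2021-09-04 tolled the period for 112 days, extending the deadline to 2024-11-04.
The defendant's absence from the jurisdiction from 2024-12-12 to 2025-04-14 began after the period had already run on 2024-11-04, so it has no tolling effect.
Nothing else in the chronology tolls or restarts the period.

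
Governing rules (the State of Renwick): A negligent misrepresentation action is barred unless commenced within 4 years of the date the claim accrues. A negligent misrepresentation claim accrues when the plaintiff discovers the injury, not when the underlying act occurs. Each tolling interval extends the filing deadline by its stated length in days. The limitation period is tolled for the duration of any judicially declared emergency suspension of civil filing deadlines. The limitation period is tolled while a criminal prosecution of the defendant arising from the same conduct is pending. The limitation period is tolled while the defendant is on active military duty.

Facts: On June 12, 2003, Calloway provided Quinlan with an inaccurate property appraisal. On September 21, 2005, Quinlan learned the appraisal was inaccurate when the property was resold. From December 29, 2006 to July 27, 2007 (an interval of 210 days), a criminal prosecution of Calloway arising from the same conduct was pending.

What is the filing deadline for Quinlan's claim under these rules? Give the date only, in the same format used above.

Accrual is tied to discovery, so the period began on September 21, 2005 rather than on June 12, 2003 when the act occurred.
4 years from September 21, 2005 is September 21, 2009.
The pending criminal prosecution from December 29, 2006 to July 27, 2007 tolled the period for 210 days, extending the deadline to April 19, 2010.

April 19, 2010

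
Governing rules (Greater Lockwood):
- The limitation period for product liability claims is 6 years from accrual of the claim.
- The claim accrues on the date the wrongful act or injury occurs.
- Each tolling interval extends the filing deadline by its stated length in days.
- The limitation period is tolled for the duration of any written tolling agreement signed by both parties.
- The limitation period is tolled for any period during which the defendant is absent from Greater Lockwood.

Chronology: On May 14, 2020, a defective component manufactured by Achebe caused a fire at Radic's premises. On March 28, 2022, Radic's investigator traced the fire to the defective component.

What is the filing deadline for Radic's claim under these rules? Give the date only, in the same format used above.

May 14, 2026

Accrual is governed by the date of the act, so the period began to run on May 14, 2020; the later discovery on March 28, 2022 is irrelevant under the stated rule.
The untolled deadline — 6 years after May 14, 2020 — is May 14, 2026.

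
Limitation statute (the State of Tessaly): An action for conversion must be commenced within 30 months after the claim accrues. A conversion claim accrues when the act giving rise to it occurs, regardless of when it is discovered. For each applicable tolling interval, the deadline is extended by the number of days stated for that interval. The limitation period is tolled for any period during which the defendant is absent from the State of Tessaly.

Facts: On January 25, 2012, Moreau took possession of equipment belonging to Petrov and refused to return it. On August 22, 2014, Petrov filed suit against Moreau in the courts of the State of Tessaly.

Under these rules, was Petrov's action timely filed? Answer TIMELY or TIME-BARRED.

TIME-BARRED

The limitation period began to run on January 25, 2012.
Adding the 30 months base period to January 25, 2012 gives a deadline of July 25, 2014, before any tolling.
Filing on August 22, 2014 missed the July 25, 2014 deadline — the action is time-barred.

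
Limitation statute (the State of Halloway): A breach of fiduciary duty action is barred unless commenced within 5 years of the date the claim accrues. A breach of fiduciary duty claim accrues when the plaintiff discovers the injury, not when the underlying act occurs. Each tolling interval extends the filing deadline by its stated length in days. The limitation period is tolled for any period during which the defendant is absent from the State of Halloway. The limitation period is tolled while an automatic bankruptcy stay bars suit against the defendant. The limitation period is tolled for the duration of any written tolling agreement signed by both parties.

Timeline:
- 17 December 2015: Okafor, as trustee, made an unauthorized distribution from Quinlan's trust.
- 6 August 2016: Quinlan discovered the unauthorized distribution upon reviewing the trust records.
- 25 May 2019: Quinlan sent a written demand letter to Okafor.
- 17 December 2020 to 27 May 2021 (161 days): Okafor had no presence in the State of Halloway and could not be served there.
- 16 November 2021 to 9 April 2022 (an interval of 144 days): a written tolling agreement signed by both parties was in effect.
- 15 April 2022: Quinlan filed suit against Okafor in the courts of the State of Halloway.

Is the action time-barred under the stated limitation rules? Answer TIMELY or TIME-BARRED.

TIMELY

The claim did not accrue until Quinlan discovered the injury on 6 August 2016; the 17 December 2015 act date does not start the clock under the stated rule.
5 years from 6 August 2016 is 6 August 2021.
The period was tolled for 161 days by the defendant's absence from the jurisdiction (17 December 2020 to 27 May 2021), pushing the deadline to 14 January 2022.
The written tolling agreement from 16 November 2021 to 9 April 2022 tolled the period for 144 days, extending the deadline to 7 June 2022.
Nothing else in the chronology tolls or restarts the period.
The 15 April 2022 filing precedes the 7 June 2022 deadline; the claim is timely.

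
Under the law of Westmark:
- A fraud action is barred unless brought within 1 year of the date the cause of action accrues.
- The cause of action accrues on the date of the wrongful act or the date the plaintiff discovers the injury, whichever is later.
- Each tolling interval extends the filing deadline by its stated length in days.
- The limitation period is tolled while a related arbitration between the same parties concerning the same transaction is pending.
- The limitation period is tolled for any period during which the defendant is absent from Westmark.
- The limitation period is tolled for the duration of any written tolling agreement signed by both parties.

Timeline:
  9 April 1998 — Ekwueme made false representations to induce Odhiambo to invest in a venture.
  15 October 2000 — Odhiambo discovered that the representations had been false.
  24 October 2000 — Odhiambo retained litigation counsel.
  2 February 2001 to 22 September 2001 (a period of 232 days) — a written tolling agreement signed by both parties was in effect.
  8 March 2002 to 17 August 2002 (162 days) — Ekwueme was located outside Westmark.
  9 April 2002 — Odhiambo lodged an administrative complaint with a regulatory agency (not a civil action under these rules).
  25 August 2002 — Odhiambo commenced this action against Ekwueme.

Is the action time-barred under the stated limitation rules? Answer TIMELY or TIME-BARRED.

Taking the later of the act (9 April 1998) and discovery (15 October 2000), the claim accrued on 15 October 2000.
Adding the 1 year base period to 15 October 2000 gives a deadline of 15 October 2001, before any tolling.
The written tolling agreement from 2 February 2001 to 22 September 2001 tolled the period for 232 days, extending the deadline to 4 June 2002.
The period was tolled for 162 days by the defendant's absence from the jurisdiction (8 March 2002 to 17 August 2002), pushing the deadline to 13 November 2002.
None of the other events listed affects the running of the period under the stated rules.
Filing on 25 August 2002 beat the 13 November 2002 deadline — the action is timely.

TIMELY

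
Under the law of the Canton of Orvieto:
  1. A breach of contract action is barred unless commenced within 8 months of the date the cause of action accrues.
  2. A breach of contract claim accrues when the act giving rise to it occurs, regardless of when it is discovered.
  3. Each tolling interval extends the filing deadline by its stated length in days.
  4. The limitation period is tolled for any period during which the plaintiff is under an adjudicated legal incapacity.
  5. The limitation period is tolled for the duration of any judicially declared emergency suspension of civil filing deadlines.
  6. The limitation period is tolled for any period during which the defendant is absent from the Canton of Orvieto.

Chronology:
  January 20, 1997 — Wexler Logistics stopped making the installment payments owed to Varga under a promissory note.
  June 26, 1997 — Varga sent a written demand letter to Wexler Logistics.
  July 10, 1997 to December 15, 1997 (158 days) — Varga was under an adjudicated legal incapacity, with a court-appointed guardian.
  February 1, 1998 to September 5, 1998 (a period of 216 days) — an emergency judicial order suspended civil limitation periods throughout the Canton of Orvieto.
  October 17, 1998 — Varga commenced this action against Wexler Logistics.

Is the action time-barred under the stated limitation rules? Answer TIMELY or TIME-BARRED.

The limitation period began to run on January 20, 1997.
Adding the 8 months base period to January 20, 1997 gives a deadline of September 20, 1997, before any tolling.
Because the plaintiff's legal incapacity ran from July 10, 1997 to December 15, 1997, the deadline is extended by 158 days to February 25, 1998.
The period was tolled for 216 days by the emergency suspension of filing deadlines (February 1, 1998 to September 5, 1998), pushing the deadline to September 29, 1998.
Nothing else in the chronology tolls or restarts the period.
Filing on October 17, 1998 missed the September 29, 1998 deadline — the action is time-barred.

TIME-BARRED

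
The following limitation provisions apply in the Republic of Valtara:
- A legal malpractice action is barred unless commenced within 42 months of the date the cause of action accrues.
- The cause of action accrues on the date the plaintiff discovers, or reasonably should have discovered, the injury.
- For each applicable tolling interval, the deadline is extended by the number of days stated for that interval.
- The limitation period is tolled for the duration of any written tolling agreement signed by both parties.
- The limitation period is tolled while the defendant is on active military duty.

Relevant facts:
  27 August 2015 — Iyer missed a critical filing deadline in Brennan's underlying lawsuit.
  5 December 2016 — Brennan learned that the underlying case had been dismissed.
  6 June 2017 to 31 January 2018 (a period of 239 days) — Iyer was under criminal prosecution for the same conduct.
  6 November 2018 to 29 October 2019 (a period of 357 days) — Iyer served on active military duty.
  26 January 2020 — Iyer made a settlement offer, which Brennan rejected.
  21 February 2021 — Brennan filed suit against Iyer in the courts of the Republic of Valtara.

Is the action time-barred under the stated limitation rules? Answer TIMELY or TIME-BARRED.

Accrual is tied to discovery, so the period began on 5 December 2016 rather than on 27 August 2015 when the act occurred.
42 months from 5 December 2016 is 5 June 2020.
Because the defendant's active military service ran from 6 November 2018 to 29 October 2019, the deadline is extended by 357 days to 28 May 2021.
No stated provision tolls the period for a criminal prosecution, so the interval from 6 June 2017 to 31 January 2018 has no effect on the deadline.
None of the other events listed affects the running of the period under the stated rules.
Brennan filed on 21 February 2021, before the 28 May 2021 deadline, so the action is timely.

TIMELY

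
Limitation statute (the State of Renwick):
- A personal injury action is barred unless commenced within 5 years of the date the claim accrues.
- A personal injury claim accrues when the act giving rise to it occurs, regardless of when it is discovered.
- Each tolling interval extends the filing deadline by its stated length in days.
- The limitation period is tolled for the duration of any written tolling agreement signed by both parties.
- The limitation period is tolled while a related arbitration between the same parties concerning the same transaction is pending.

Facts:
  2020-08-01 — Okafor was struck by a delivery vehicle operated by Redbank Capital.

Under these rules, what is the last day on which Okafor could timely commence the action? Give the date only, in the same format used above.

2025-08-01

The claim accrued on 2020-08-01, the date of the act.
Adding the 5 years base period to 2020-08-01 gives a deadline of 2025-08-01, before any tolling.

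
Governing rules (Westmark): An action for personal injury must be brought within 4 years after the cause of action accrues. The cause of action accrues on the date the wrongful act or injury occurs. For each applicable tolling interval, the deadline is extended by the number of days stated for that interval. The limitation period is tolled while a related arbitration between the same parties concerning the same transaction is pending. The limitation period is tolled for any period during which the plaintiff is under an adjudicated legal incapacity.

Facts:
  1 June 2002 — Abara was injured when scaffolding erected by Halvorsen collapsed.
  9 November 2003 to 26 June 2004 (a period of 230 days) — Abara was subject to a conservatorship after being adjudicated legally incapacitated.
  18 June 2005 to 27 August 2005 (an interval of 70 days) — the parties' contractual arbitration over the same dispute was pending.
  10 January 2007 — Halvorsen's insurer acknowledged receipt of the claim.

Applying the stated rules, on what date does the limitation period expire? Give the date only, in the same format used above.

28 March 2007

The claim accrued on 1 June 2002, when the wrongful act occurred.
4 years from 1 June 2002 is 1 June 2006.
Because the plaintiff's legal incapacity ran from 9 November 2003 to 26 June 2004, the deadline is extended by 230 days to 17 January 2007.
Because the pending related arbitration ran from 18 June 2005 to 27 August 2005, the deadline is extended by 70 days to 28 March 2007.
Nothing else in the chronology tolls or restarts the period.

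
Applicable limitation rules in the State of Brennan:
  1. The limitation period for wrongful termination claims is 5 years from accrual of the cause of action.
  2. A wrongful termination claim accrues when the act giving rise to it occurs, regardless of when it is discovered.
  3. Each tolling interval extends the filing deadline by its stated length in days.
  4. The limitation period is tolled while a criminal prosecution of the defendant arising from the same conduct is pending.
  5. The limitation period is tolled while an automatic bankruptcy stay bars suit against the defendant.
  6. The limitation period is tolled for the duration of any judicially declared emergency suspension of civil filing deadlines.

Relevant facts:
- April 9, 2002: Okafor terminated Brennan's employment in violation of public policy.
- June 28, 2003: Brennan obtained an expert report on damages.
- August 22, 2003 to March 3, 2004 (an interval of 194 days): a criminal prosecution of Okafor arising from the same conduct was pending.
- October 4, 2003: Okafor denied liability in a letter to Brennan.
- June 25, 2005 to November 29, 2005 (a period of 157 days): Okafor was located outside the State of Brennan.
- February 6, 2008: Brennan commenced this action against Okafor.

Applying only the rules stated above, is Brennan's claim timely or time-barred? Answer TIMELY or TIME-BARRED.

The cause of action accrued on April 9, 2002, the date of the act.
The untolled deadline — 5 years after April 9, 2002 — is April 9, 2007.
Because the pending criminal prosecution ran from August 22, 2003 to March 3, 2004, the deadline is extended by 194 days to October 20, 2007.
Although the defendant's absence ran from June 25, 2005 to November 29, 2005, the stated rules do not make that a tolling event, so it is disregarded.
Nothing else in the chronology tolls or restarts the period.
Brennan filed on February 6, 2008, after the October 20, 2007 deadline, so the action is time-barred.

TIME-BARRED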